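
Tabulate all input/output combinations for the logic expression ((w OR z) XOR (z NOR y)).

w | y | z | Output
------------------
0 | 0 | 0 | 1
0 | 0 | 1 | 1
0 | 1 | 0 | 0
0 | 1 | 1 | 1
1 | 0 | 0 | 0
1 | 0 | 1 | 1
1 | 1 | 0 | 1
1 | 1 | 1 | 1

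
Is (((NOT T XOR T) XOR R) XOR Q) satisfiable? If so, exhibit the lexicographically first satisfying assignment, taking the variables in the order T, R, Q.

T=0, R=0, Q=0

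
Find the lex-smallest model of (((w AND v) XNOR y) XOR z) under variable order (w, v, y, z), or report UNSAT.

w=0, v=0, y=0, z=0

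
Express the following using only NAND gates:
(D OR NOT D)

((D NAND D) NAND ((D NAND D) NAND (D NAND D)))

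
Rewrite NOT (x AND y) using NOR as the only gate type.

(((x NOR x) NOR (y NOR y)) NOR ((x NOR x) NOR (y NOR y)))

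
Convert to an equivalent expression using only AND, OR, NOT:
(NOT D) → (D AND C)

D OR (D AND C)
(Implication elimination: A → B = NOT A OR B)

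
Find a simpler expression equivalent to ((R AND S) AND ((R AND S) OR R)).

By absorption (E AND (E OR v) = E):
= (R AND S)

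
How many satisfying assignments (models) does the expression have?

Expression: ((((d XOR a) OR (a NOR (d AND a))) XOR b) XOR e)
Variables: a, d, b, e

Satisfying assignments: (0,0,0,0), (0,0,1,1), (0,1,0,0), (0,1,1,1), (1,0,0,0), (1,0,1,1), (1,1,0,1), (1,1,1,0)
Count: 8 out of 16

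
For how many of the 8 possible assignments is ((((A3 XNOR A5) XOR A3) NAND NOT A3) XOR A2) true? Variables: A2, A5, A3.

Satisfying assignments: (0,0,1), (0,1,0), (0,1,1), (1,0,0)
Count: 4 out of 8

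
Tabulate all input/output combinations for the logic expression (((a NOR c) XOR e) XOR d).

c | a | e | d | Output
----------------------
0 | 0 | 0 | 0 | 1
0 | 0 | 0 | 1 | 0
0 | 0 | 1 | 0 | 0
0 | 0 | 1 | 1 | 1
0 | 1 | 0 | 0 | 0
0 | 1 | 0 | 1 | 1
0 | 1 | 1 | 0 | 1
0 | 1 | 1 | 1 | 0
1 | 0 | 0 | 0 | 0
1 | 0 | 0 | 1 | 1
1 | 0 | 1 | 0 | 1
1 | 0 | 1 | 1 | 0
1 | 1 | 0 | 0 | 0
1 | 1 | 0 | 1 | 1
1 | 1 | 1 | 0 | 1
1 | 1 | 1 | 1 | 0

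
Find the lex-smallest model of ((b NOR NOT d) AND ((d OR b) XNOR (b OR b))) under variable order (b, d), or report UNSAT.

UNSATISFIABLE - no assignment makes this expression true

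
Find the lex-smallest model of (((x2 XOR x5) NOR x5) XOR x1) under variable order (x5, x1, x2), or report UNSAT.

x5=0, x1=0, x2=0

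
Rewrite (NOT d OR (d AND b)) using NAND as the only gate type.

(((d NAND d) NAND (d NAND d)) NAND (((d NAND b) NAND (d NAND b)) NAND ((d NAND b) NAND (d NAND b))))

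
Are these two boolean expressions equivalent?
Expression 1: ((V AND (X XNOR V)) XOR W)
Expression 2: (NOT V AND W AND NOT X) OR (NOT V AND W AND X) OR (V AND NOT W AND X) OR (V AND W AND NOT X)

Yes, they are equivalent — the two output columns agree on all 8 assignments:
V | W | X | Expression 1 | Expression 2
---------------------------------------
0 | 0 | 0 | 0 | 0
0 | 0 | 1 | 0 | 0
0 | 1 | 0 | 1 | 1
0 | 1 | 1 | 1 | 1
1 | 0 | 0 | 0 | 0
1 | 0 | 1 | 1 | 1
1 | 1 | 0 | 1 | 1
1 | 1 | 1 | 0 | 0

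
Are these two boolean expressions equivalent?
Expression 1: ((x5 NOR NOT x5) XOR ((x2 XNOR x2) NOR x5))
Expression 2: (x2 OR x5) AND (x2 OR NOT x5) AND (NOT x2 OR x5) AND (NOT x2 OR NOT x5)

Yes, they are equivalent — the two output columns agree on all 4 assignments:
x2 | x5 | Expression 1 | Expression 2
-------------------------------------
0 | 0 | 0 | 0
0 | 1 | 0 | 0
1 | 0 | 0 | 0
1 | 1 | 0 | 0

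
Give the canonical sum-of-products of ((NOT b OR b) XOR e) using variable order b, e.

Σm(0, 2) = (NOT b AND NOT e) OR (b AND NOT e)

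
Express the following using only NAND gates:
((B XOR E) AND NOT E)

((((B NAND (B NAND E)) NAND (E NAND (B NAND E))) NAND (E NAND E)) NAND (((B NAND (B NAND E)) NAND (E NAND (B NAND E))) NAND (E NAND E)))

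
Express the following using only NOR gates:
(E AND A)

((E NOR E) NOR (A NOR A))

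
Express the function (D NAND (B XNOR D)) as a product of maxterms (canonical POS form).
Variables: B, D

ΠM(3) = (NOT B OR NOT D)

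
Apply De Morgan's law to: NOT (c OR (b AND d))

NOT c AND NOT (b AND d)
De Morgan's: NOT(OR of terms) = AND of negations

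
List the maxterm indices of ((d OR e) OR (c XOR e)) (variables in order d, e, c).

ΠM(0) = (d OR e OR c)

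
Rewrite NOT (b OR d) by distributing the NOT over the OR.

NOT b AND NOT d
De Morgan's: NOT(OR of terms) = AND of negations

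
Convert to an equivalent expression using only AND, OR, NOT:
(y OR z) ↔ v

((y OR z) AND v) OR (NOT (y OR z) AND NOT v)
(Biconditional = both true or both false)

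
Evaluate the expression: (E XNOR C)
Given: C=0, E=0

Substituting: (0 XNOR 0)
= 1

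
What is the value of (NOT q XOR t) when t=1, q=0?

Substituting: (NOT 0 XOR 1)
= 0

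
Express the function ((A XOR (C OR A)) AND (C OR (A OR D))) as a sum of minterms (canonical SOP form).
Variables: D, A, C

Σm(1, 5) = (NOT D AND NOT A AND C) OR (D AND NOT A AND C)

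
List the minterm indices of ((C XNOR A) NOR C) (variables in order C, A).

Σm(1) = (NOT C AND A)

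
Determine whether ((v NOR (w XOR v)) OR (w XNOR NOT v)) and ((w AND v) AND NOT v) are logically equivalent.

No. Counterexample: with v=0, w=0, Expression 1 = 1 but Expression 2 = 0.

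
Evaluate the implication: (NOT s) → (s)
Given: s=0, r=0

Antecedent (NOT s) = 1; consequent (s) = 0.
1 → 0 = 0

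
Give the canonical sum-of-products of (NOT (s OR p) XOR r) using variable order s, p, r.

Σm(0, 3, 5, 7) = (NOT s AND NOT p AND NOT r) OR (NOT s AND p AND r) OR (s AND NOT p AND r) OR (s AND p AND r)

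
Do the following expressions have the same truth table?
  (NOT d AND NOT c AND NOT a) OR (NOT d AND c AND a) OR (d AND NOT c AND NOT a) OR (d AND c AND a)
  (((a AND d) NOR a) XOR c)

Yes, they are equivalent — the two output columns agree on all 8 assignments:
d | c | a | Expression 1 | Expression 2
---------------------------------------
0 | 0 | 0 | 1 | 1
0 | 0 | 1 | 0 | 0
0 | 1 | 0 | 0 | 0
0 | 1 | 1 | 1 | 1
1 | 0 | 0 | 1 | 1
1 | 0 | 1 | 0 | 0
1 | 1 | 0 | 0 | 0
1 | 1 | 1 | 1 | 1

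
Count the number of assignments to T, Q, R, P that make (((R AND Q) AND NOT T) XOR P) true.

Satisfying assignments: (0,0,0,1), (0,0,1,1), (0,1,0,1), (0,1,1,0), (1,0,0,1), (1,0,1,1), (1,1,0,1), (1,1,1,1)
Count: 8 out of 16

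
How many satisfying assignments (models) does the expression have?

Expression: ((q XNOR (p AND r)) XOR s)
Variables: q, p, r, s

Satisfying assignments: (0,0,0,0), (0,0,1,0), (0,1,0,0), (0,1,1,1), (1,0,0,1), (1,0,1,1), (1,1,0,1), (1,1,1,0)
Count: 8 out of 16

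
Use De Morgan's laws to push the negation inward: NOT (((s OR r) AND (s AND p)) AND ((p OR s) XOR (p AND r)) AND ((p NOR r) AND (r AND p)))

NOT ((s OR r) AND (s AND p)) OR NOT ((p OR s) XOR (p AND r)) OR NOT ((p NOR r) AND (r AND p))
De Morgan's: NOT(AND of terms) = OR of negations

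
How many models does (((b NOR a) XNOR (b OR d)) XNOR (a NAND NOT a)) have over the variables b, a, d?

Satisfying assignments: (0,0,1), (0,1,0)
Count: 2 out of 8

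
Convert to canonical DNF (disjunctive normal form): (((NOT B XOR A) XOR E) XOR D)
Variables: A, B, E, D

(NOT A AND NOT B AND NOT E AND NOT D) OR (NOT A AND NOT B AND E AND D) OR (NOT A AND B AND NOT E AND D) OR (NOT A AND B AND E AND NOT D) OR (A AND NOT B AND NOT E AND D) OR (A AND NOT B AND E AND NOT D) OR (A AND B AND NOT E AND NOT D) OR (A AND B AND E AND D)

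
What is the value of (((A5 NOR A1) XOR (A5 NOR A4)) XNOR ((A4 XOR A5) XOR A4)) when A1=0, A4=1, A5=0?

Substituting: (((0 NOR 0) XOR (0 NOR 1)) XNOR ((1 XOR 0) XOR 1))
= 0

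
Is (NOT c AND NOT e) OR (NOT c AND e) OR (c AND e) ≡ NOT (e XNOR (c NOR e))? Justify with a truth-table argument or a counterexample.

Yes, they are equivalent — the two output columns agree on all 4 assignments:
c | e | Expression 1 | Expression 2
-----------------------------------
0 | 0 | 1 | 1
0 | 1 | 1 | 1
1 | 0 | 0 | 0
1 | 1 | 1 | 1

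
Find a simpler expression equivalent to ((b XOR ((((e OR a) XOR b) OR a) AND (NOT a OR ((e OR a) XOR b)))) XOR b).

By XOR self-cancellation ((E XOR v) XOR v = E) then distribution ((E OR v) AND (E OR NOT v) = E):
= ((e OR a) XOR b)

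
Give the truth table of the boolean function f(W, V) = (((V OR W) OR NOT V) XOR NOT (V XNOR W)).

W | V | Output
--------------
0 | 0 | 1
0 | 1 | 0
1 | 0 | 0
1 | 1 | 1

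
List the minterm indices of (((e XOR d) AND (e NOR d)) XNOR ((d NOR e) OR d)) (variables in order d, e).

Σm(1) = (NOT d AND e)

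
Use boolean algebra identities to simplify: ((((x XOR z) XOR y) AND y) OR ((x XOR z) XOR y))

By absorption (E OR (E AND v) = E):
= ((x XOR z) XOR y)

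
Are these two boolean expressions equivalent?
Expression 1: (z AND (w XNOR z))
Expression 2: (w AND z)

Yes, they are equivalent — the two output columns agree on all 4 assignments:
w | z | Expression 1 | Expression 2
-----------------------------------
0 | 0 | 0 | 0
0 | 1 | 0 | 0
1 | 0 | 0 | 0
1 | 1 | 1 | 1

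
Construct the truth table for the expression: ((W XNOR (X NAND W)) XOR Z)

Z | W | X | Output
------------------
0 | 0 | 0 | 0
0 | 0 | 1 | 0
0 | 1 | 0 | 1
0 | 1 | 1 | 0
1 | 0 | 0 | 1
1 | 0 | 1 | 1
1 | 1 | 0 | 0
1 | 1 | 1 | 1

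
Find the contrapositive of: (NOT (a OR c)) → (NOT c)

Contrapositive: c → (a OR c)
Note: A statement and its contrapositive are logically equivalent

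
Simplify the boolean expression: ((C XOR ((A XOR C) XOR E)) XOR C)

By XOR self-cancellation ((E XOR v) XOR v = E):
= ((A XOR C) XOR E)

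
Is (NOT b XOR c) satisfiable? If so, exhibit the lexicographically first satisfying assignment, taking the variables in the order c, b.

c=0, b=0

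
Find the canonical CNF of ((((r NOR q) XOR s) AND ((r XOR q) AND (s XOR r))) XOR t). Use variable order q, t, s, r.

(q OR t OR s OR r) AND (q OR t OR s OR NOT r) AND (q OR t OR NOT s OR r) AND (q OR t OR NOT s OR NOT r) AND (NOT q OR t OR s OR r) AND (NOT q OR t OR s OR NOT r) AND (NOT q OR t OR NOT s OR NOT r) AND (NOT q OR NOT t OR NOT s OR r)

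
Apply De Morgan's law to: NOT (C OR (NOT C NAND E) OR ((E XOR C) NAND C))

NOT C AND NOT (NOT C NAND E) AND NOT ((E XOR C) NAND C)
De Morgan's: NOT(OR of terms) = AND of negations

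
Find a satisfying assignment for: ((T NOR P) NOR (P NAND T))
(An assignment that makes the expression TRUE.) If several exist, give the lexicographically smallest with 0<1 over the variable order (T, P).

T=1, P=1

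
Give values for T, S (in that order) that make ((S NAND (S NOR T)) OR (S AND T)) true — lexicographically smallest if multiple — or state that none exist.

T=0, S=0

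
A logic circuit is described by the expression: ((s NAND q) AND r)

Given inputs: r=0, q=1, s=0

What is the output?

Substituting: ((0 NAND 1) AND 0)
= 0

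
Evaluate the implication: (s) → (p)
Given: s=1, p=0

Antecedent (s) = 1; consequent (p) = 0.
1 → 0 = 0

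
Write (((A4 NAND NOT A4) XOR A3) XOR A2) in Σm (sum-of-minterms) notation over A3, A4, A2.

Σm(0, 2, 5, 7) = (NOT A3 AND NOT A4 AND NOT A2) OR (NOT A3 AND A4 AND NOT A2) OR (A3 AND NOT A4 AND A2) OR (A3 AND A4 AND A2)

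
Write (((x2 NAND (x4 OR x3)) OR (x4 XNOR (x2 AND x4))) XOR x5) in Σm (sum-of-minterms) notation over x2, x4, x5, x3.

Σm(0, 1, 4, 5, 8, 9, 12, 13) = (NOT x2 AND NOT x4 AND NOT x5 AND NOT x3) OR (NOT x2 AND NOT x4 AND NOT x5 AND x3) OR (NOT x2 AND x4 AND NOT x5 AND NOT x3) OR (NOT x2 AND x4 AND NOT x5 AND x3) OR (x2 AND NOT x4 AND NOT x5 AND NOT x3) OR (x2 AND NOT x4 AND NOT x5 AND x3) OR (x2 AND x4 AND NOT x5 AND NOT x3) OR (x2 AND x4 AND NOT x5 AND x3)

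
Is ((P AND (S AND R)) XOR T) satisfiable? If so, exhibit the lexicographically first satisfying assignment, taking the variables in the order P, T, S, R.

P=0, T=1, S=0, R=0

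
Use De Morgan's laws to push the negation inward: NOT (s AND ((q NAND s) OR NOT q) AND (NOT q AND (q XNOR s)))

NOT s OR NOT ((q NAND s) OR NOT q) OR NOT (NOT q AND (q XNOR s))
De Morgan's: NOT(AND of terms) = OR of negations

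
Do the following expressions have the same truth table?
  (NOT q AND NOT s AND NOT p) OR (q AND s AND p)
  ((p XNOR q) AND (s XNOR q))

Yes, they are equivalent — the two output columns agree on all 8 assignments:
q | s | p | Expression 1 | Expression 2
---------------------------------------
0 | 0 | 0 | 1 | 1
0 | 0 | 1 | 0 | 0
0 | 1 | 0 | 0 | 0
0 | 1 | 1 | 0 | 0
1 | 0 | 0 | 0 | 0
1 | 0 | 1 | 0 | 0
1 | 1 | 0 | 0 | 0
1 | 1 | 1 | 1 | 1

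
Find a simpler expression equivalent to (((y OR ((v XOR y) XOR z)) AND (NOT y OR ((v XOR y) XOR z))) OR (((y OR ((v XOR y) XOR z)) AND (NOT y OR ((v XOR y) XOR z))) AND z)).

By absorption (E OR (E AND v) = E) then distribution ((E OR v) AND (E OR NOT v) = E):
= ((v XOR y) XOR z)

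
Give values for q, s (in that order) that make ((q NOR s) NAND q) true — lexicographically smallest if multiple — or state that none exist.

q=0, s=0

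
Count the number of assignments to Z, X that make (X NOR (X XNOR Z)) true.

Satisfying assignments: (1,0)
Count: 1 out of 4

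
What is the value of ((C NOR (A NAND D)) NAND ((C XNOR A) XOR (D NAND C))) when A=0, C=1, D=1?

Substituting: ((1 NOR (0 NAND 1)) NAND ((1 XNOR 0) XOR (1 NAND 1)))
= 1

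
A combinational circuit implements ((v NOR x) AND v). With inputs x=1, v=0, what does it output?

Substituting: ((0 NOR 1) AND 0)
= 0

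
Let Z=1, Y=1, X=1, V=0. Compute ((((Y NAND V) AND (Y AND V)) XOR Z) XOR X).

Substituting: ((((1 NAND 0) AND (1 AND 0)) XOR 1) XOR 1)
= 0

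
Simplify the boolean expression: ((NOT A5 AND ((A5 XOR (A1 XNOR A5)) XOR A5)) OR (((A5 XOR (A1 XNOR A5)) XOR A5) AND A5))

By distribution ((E AND v) OR (E AND NOT v) = E) then XOR self-cancellation ((E XOR v) XOR v = E):
= (A1 XNOR A5)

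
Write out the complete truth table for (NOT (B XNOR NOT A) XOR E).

A | B | E | Output
------------------
0 | 0 | 0 | 1
0 | 0 | 1 | 0
0 | 1 | 0 | 0
0 | 1 | 1 | 1
1 | 0 | 0 | 0
1 | 0 | 1 | 1
1 | 1 | 0 | 1
1 | 1 | 1 | 0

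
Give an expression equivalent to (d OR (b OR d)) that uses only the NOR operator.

((d NOR ((b NOR d) NOR (b NOR d))) NOR (d NOR ((b NOR d) NOR (b NOR d))))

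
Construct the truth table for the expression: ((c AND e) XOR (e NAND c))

c | e | Output
--------------
0 | 0 | 1
0 | 1 | 1
1 | 0 | 1
1 | 1 | 1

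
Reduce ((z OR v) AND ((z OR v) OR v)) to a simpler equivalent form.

By absorption (E AND (E OR v) = E):
= (z OR v)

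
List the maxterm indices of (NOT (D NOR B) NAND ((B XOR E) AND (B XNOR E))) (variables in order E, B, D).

ΠM() = TRUE (no maxterms)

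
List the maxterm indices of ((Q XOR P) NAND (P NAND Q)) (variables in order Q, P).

ΠM(1, 2) = (Q OR NOT P) AND (NOT Q OR P)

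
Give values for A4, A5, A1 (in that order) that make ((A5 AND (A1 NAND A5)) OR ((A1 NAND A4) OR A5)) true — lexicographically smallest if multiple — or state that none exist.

A4=0, A5=0, A1=0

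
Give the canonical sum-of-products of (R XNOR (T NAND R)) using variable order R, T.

Σm(2) = (R AND NOT T)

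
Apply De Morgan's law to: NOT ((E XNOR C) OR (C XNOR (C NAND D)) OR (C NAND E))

NOT (E XNOR C) AND NOT (C XNOR (C NAND D)) AND NOT (C NAND E)
De Morgan's: NOT(OR of terms) = AND of negations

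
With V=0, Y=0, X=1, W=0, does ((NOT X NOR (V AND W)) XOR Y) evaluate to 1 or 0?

Substituting: ((NOT 1 NOR (0 AND 0)) XOR 0)
= 1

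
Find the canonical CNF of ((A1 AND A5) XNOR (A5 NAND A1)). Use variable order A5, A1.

(A5 OR A1) AND (A5 OR NOT A1) AND (NOT A5 OR A1) AND (NOT A5 OR NOT A1)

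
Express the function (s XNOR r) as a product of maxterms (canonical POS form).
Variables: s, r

ΠM(1, 2) = (s OR NOT r) AND (NOT s OR r)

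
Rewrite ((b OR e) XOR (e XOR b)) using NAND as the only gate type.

((((b NAND b) NAND (e NAND e)) NAND (((b NAND b) NAND (e NAND e)) NAND ((e NAND (e NAND b)) NAND (b NAND (e NAND b))))) NAND (((e NAND (e NAND b)) NAND (b NAND (e NAND b))) NAND (((b NAND b) NAND (e NAND e)) NAND ((e NAND (e NAND b)) NAND (b NAND (e NAND b))))))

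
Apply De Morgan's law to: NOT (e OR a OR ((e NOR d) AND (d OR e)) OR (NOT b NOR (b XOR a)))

NOT e AND NOT a AND NOT ((e NOR d) AND (d OR e)) AND NOT (NOT b NOR (b XOR a))
De Morgan's: NOT(OR of terms) = AND of negations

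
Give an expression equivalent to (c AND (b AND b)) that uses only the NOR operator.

((c NOR c) NOR (((b NOR b) NOR (b NOR b)) NOR ((b NOR b) NOR (b NOR b))))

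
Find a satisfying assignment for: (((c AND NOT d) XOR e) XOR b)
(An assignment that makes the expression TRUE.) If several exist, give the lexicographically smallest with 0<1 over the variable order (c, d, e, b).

c=0, d=0, e=0, b=1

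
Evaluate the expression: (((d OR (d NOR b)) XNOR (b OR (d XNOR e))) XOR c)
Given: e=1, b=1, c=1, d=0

Substituting: (((0 OR (0 NOR 1)) XNOR (1 OR (0 XNOR 1))) XOR 1)
= 1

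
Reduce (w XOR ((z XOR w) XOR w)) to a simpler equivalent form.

By XOR self-cancellation ((E XOR v) XOR v = E):
= (z XOR w)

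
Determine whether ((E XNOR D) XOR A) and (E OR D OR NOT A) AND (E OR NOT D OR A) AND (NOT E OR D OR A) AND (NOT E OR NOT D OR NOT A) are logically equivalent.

Yes, they are equivalent — the two output columns agree on all 8 assignments:
E | D | A | Expression 1 | Expression 2
---------------------------------------
0 | 0 | 0 | 1 | 1
0 | 0 | 1 | 0 | 0
0 | 1 | 0 | 0 | 0
0 | 1 | 1 | 1 | 1
1 | 0 | 0 | 0 | 0
1 | 0 | 1 | 1 | 1
1 | 1 | 0 | 1 | 1
1 | 1 | 1 | 0 | 0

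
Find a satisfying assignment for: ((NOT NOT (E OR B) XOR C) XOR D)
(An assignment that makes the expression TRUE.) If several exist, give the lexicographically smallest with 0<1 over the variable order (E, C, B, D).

E=0, C=0, B=0, D=1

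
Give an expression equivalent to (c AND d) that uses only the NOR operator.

((c NOR c) NOR (d NOR d))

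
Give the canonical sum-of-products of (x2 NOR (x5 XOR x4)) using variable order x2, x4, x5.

Σm(0, 3) = (NOT x2 AND NOT x4 AND NOT x5) OR (NOT x2 AND x4 AND x5)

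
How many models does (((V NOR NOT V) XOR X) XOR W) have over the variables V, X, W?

Satisfying assignments: (0,0,1), (0,1,0), (1,0,1), (1,1,0)
Count: 4 out of 8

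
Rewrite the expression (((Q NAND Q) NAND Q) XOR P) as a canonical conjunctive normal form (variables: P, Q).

(NOT P OR Q) AND (NOT P OR NOT Q)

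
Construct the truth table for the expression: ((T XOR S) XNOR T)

T | S | Output
--------------
0 | 0 | 1
0 | 1 | 0
1 | 0 | 1
1 | 1 | 0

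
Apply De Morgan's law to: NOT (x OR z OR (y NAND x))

NOT x AND NOT z AND NOT (y NAND x)
De Morgan's: NOT(OR of terms) = AND of negations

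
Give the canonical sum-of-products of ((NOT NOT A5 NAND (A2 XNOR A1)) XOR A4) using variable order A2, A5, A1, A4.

Σm(0, 2, 5, 6, 8, 10, 12, 15) = (NOT A2 AND NOT A5 AND NOT A1 AND NOT A4) OR (NOT A2 AND NOT A5 AND A1 AND NOT A4) OR (NOT A2 AND A5 AND NOT A1 AND A4) OR (NOT A2 AND A5 AND A1 AND NOT A4) OR (A2 AND NOT A5 AND NOT A1 AND NOT A4) OR (A2 AND NOT A5 AND A1 AND NOT A4) OR (A2 AND A5 AND NOT A1 AND NOT A4) OR (A2 AND A5 AND A1 AND A4)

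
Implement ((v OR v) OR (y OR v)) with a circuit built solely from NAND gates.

((((v NAND v) NAND (v NAND v)) NAND ((v NAND v) NAND (v NAND v))) NAND (((y NAND y) NAND (v NAND v)) NAND ((y NAND y) NAND (v NAND v))))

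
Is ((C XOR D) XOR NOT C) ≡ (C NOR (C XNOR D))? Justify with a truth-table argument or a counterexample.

No. Counterexample: with D=0, C=0, Expression 1 = 1 but Expression 2 = 0.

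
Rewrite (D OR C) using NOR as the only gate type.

((D NOR C) NOR (D NOR C))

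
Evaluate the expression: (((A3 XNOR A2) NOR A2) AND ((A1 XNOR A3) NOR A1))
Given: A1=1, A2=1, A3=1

Substituting: (((1 XNOR 1) NOR 1) AND ((1 XNOR 1) NOR 1))
= 0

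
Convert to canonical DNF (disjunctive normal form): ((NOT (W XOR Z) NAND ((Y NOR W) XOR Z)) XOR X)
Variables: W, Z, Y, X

(NOT W AND NOT Z AND NOT Y AND X) OR (NOT W AND NOT Z AND Y AND NOT X) OR (NOT W AND Z AND NOT Y AND NOT X) OR (NOT W AND Z AND Y AND NOT X) OR (W AND NOT Z AND NOT Y AND NOT X) OR (W AND NOT Z AND Y AND NOT X) OR (W AND Z AND NOT Y AND X) OR (W AND Z AND Y AND X)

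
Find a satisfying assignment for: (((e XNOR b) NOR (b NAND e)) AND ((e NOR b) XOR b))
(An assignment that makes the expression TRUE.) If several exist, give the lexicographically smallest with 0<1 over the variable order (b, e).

UNSATISFIABLE - no assignment makes this expression true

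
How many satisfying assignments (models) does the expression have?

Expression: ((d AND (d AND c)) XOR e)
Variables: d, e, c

Satisfying assignments: (0,1,0), (0,1,1), (1,0,1), (1,1,0)
Count: 4 out of 8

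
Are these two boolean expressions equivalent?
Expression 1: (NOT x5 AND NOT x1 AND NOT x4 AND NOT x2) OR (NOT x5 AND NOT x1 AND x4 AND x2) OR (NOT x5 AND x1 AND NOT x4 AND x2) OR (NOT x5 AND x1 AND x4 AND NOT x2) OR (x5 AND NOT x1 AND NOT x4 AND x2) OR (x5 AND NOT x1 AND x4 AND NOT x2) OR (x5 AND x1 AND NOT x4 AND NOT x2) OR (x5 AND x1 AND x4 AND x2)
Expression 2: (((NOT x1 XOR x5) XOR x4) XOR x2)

Yes, they are equivalent — the two output columns agree on all 16 assignments:
x5 | x1 | x4 | x2 | Expression 1 | Expression 2
-----------------------------------------------
0 | 0 | 0 | 0 | 1 | 1
0 | 0 | 0 | 1 | 0 | 0
0 | 0 | 1 | 0 | 0 | 0
0 | 0 | 1 | 1 | 1 | 1
0 | 1 | 0 | 0 | 0 | 0
0 | 1 | 0 | 1 | 1 | 1
0 | 1 | 1 | 0 | 1 | 1
0 | 1 | 1 | 1 | 0 | 0
1 | 0 | 0 | 0 | 0 | 0
1 | 0 | 0 | 1 | 1 | 1
1 | 0 | 1 | 0 | 1 | 1
1 | 0 | 1 | 1 | 0 | 0
1 | 1 | 0 | 0 | 1 | 1
1 | 1 | 0 | 1 | 0 | 0
1 | 1 | 1 | 0 | 0 | 0
1 | 1 | 1 | 1 | 1 | 1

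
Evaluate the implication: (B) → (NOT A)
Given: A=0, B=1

Antecedent (B) = 1; consequent (NOT A) = 1.
1 → 1 = 1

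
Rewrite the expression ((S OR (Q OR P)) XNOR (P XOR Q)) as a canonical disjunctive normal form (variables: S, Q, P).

(NOT S AND NOT Q AND NOT P) OR (NOT S AND NOT Q AND P) OR (NOT S AND Q AND NOT P) OR (S AND NOT Q AND P) OR (S AND Q AND NOT P)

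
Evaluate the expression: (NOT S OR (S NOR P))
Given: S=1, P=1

Substituting: (NOT 1 OR (1 NOR 1))
= 0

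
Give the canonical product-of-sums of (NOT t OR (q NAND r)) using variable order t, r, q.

ΠM(7) = (NOT t OR NOT r OR NOT q)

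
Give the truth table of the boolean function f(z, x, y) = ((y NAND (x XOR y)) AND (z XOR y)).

z | x | y | Output
------------------
0 | 0 | 0 | 0
0 | 0 | 1 | 0
0 | 1 | 0 | 0
0 | 1 | 1 | 1
1 | 0 | 0 | 1
1 | 0 | 1 | 0
1 | 1 | 0 | 1
1 | 1 | 1 | 0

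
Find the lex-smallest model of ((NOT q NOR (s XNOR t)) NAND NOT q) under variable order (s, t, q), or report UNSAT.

s=0, t=0, q=0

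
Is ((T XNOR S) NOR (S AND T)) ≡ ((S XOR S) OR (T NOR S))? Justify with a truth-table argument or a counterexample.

No. Counterexample: with S=0, T=0, Expression 1 = 0 but Expression 2 = 1.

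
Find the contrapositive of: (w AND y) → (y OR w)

Contrapositive: NOT (y OR w) → NOT (w AND y)
Note: A statement and its contrapositive are logically equivalent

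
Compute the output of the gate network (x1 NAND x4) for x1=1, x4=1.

Substituting: (1 NAND 1)
= 0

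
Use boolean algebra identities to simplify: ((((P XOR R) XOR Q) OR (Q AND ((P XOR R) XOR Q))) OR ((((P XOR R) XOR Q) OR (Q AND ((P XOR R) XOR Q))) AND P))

By absorption (E OR (E AND v) = E) then absorption (E OR (E AND v) = E):
= ((P XOR R) XOR Q)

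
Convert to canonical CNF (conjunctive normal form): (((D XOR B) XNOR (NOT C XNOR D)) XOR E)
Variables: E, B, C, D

(E OR B OR NOT C OR D) AND (E OR B OR NOT C OR NOT D) AND (E OR NOT B OR C OR D) AND (E OR NOT B OR C OR NOT D) AND (NOT E OR B OR C OR D) AND (NOT E OR B OR C OR NOT D) AND (NOT E OR NOT B OR NOT C OR D) AND (NOT E OR NOT B OR NOT C OR NOT D)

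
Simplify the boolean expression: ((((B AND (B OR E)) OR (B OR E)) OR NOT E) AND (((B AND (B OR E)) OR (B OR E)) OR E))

By distribution ((E OR v) AND (E OR NOT v) = E) then absorption (E OR (E AND v) = E):
= (B OR E)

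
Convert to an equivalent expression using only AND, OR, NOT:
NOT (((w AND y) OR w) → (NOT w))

((w AND y) OR w) AND w
(Negated implication: NOT(A → B) = A AND NOT B)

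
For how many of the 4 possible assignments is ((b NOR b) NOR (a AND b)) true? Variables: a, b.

Satisfying assignments: (0,1)
Count: 1 out of 4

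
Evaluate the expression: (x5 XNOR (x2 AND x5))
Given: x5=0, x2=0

Substituting: (0 XNOR (0 AND 0))
= 1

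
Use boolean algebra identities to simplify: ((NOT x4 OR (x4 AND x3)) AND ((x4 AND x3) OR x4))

By distribution ((E OR v) AND (E OR NOT v) = E):
= (x4 AND x3)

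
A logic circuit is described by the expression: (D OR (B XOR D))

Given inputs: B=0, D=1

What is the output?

Substituting: (1 OR (0 XOR 1))
= 1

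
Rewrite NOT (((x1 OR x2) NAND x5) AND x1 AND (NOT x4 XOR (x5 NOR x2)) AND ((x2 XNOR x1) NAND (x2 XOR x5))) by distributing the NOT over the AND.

NOT ((x1 OR x2) NAND x5) OR NOT x1 OR NOT (NOT x4 XOR (x5 NOR x2)) OR NOT ((x2 XNOR x1) NAND (x2 XOR x5))
De Morgan's: NOT(AND of terms) = OR of negations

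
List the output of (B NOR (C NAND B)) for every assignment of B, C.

B | C | Output
--------------
0 | 0 | 0
0 | 1 | 0
1 | 0 | 0
1 | 1 | 0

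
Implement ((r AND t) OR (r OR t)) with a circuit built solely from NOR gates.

((((r NOR r) NOR (t NOR t)) NOR ((r NOR t) NOR (r NOR t))) NOR (((r NOR r) NOR (t NOR t)) NOR ((r NOR t) NOR (r NOR t))))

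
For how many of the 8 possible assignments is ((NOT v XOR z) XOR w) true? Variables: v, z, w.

Satisfying assignments: (0,0,0), (0,1,1), (1,0,1), (1,1,0)
Count: 4 out of 8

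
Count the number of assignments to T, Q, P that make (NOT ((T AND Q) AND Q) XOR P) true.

Satisfying assignments: (0,0,0), (0,1,0), (1,0,0), (1,1,1)
Count: 4 out of 8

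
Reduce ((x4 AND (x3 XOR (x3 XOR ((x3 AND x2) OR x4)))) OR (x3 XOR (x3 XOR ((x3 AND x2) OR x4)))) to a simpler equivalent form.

By absorption (E OR (E AND v) = E) then XOR self-cancellation ((E XOR v) XOR v = E):
= ((x3 AND x2) OR x4)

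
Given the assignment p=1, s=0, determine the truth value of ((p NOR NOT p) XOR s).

Substituting: ((1 NOR NOT 1) XOR 0)
= 0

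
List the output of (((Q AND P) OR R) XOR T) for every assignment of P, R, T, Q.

P | R | T | Q | Output
----------------------
0 | 0 | 0 | 0 | 0
0 | 0 | 0 | 1 | 0
0 | 0 | 1 | 0 | 1
0 | 0 | 1 | 1 | 1
0 | 1 | 0 | 0 | 1
0 | 1 | 0 | 1 | 1
0 | 1 | 1 | 0 | 0
0 | 1 | 1 | 1 | 0
1 | 0 | 0 | 0 | 0
1 | 0 | 0 | 1 | 1
1 | 0 | 1 | 0 | 1
1 | 0 | 1 | 1 | 0
1 | 1 | 0 | 0 | 1
1 | 1 | 0 | 1 | 1
1 | 1 | 1 | 0 | 0
1 | 1 | 1 | 1 | 0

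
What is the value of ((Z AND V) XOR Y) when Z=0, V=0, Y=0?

Substituting: ((0 AND 0) XOR 0)
= 0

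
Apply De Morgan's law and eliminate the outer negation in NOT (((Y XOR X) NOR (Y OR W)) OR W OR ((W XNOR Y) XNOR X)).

NOT ((Y XOR X) NOR (Y OR W)) AND NOT W AND NOT ((W XNOR Y) XNOR X)
De Morgan's: NOT(OR of terms) = AND of negations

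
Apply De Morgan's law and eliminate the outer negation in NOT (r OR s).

NOT r AND NOT s
De Morgan's: NOT(OR of terms) = AND of negations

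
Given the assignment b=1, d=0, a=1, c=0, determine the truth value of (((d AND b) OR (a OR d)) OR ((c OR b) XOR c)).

Substituting: (((0 AND 1) OR (1 OR 0)) OR ((0 OR 1) XOR 0))
= 1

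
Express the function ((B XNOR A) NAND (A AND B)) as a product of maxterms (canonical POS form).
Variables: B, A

ΠM(3) = (NOT B OR NOT A)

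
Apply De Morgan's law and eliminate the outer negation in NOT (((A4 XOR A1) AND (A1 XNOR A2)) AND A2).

NOT ((A4 XOR A1) AND (A1 XNOR A2)) OR NOT A2
De Morgan's: NOT(AND of terms) = OR of negations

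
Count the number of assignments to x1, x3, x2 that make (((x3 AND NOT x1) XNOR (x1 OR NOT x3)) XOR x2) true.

Satisfying assignments: (0,0,1), (0,1,1), (1,0,1), (1,1,1)
Count: 4 out of 8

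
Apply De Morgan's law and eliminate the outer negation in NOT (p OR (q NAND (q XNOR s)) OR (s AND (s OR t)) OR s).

NOT p AND NOT (q NAND (q XNOR s)) AND NOT (s AND (s OR t)) AND NOT s
De Morgan's: NOT(OR of terms) = AND of negations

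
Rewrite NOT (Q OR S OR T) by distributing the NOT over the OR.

NOT Q AND NOT S AND NOT T
De Morgan's: NOT(OR of terms) = AND of negations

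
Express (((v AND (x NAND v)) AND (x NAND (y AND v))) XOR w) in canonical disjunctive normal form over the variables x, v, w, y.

(NOT x AND NOT v AND w AND NOT y) OR (NOT x AND NOT v AND w AND y) OR (NOT x AND v AND NOT w AND NOT y) OR (NOT x AND v AND NOT w AND y) OR (x AND NOT v AND w AND NOT y) OR (x AND NOT v AND w AND y) OR (x AND v AND w AND NOT y) OR (x AND v AND w AND y)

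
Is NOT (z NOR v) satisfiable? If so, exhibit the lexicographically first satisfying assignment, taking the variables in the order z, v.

z=0, v=1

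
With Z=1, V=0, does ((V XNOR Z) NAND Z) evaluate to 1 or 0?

Substituting: ((0 XNOR 1) NAND 1)
= 1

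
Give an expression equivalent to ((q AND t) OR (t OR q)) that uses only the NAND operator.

((((q NAND t) NAND (q NAND t)) NAND ((q NAND t) NAND (q NAND t))) NAND (((t NAND t) NAND (q NAND q)) NAND ((t NAND t) NAND (q NAND q))))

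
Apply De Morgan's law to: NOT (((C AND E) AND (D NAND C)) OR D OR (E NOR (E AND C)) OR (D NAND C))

NOT ((C AND E) AND (D NAND C)) AND NOT D AND NOT (E NOR (E AND C)) AND NOT (D NAND C)
De Morgan's: NOT(OR of terms) = AND of negations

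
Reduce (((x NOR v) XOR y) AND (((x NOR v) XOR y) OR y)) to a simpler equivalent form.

By absorption (E AND (E OR v) = E):
= ((x NOR v) XOR y)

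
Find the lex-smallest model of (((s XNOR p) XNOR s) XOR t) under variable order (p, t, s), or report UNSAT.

p=0, t=1, s=0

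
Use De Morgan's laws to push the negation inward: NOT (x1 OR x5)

NOT x1 AND NOT x5
De Morgan's: NOT(OR of terms) = AND of negations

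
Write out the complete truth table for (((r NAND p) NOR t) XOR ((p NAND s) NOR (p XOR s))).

s | r | t | p | Output
----------------------
0 | 0 | 0 | 0 | 0
0 | 0 | 0 | 1 | 0
0 | 0 | 1 | 0 | 0
0 | 0 | 1 | 1 | 0
0 | 1 | 0 | 0 | 0
0 | 1 | 0 | 1 | 1
0 | 1 | 1 | 0 | 0
0 | 1 | 1 | 1 | 0
1 | 0 | 0 | 0 | 0
1 | 0 | 0 | 1 | 1
1 | 0 | 1 | 0 | 0
1 | 0 | 1 | 1 | 1
1 | 1 | 0 | 0 | 0
1 | 1 | 0 | 1 | 0
1 | 1 | 1 | 0 | 0
1 | 1 | 1 | 1 | 1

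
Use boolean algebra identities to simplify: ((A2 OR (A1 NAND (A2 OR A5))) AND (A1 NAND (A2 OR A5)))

By absorption (E AND (E OR v) = E):
= (A1 NAND (A2 OR A5))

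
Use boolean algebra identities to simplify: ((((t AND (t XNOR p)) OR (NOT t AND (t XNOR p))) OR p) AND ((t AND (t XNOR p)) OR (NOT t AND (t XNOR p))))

By absorption (E AND (E OR v) = E) then distribution ((E AND v) OR (E AND NOT v) = E):
= (t XNOR p)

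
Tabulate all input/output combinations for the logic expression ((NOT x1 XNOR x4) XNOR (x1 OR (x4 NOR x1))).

x1 | x4 | Output
----------------
0 | 0 | 0
0 | 1 | 0
1 | 0 | 1
1 | 1 | 0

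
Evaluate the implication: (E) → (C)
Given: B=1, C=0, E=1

Antecedent (E) = 1; consequent (C) = 0.
1 → 0 = 0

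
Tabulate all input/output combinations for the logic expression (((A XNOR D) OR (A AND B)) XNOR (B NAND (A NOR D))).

B | A | D | Output
------------------
0 | 0 | 0 | 1
0 | 0 | 1 | 0
0 | 1 | 0 | 0
0 | 1 | 1 | 1
1 | 0 | 0 | 0
1 | 0 | 1 | 0
1 | 1 | 0 | 1
1 | 1 | 1 | 1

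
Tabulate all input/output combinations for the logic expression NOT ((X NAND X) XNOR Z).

X | Z | Output
--------------
0 | 0 | 1
0 | 1 | 0
1 | 0 | 0
1 | 1 | 1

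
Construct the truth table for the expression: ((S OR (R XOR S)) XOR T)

R | S | T | Output
------------------
0 | 0 | 0 | 0
0 | 0 | 1 | 1
0 | 1 | 0 | 1
0 | 1 | 1 | 0
1 | 0 | 0 | 1
1 | 0 | 1 | 0
1 | 1 | 0 | 1
1 | 1 | 1 | 0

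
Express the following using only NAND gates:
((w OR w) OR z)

((((w NAND w) NAND (w NAND w)) NAND ((w NAND w) NAND (w NAND w))) NAND (z NAND z))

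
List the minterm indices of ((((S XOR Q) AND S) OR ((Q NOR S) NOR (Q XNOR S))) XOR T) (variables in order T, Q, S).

Σm(1, 2, 4, 7) = (NOT T AND NOT Q AND S) OR (NOT T AND Q AND NOT S) OR (T AND NOT Q AND NOT S) OR (T AND Q AND S)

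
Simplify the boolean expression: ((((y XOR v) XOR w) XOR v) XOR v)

By XOR self-cancellation ((E XOR v) XOR v = E):
= ((y XOR v) XOR w)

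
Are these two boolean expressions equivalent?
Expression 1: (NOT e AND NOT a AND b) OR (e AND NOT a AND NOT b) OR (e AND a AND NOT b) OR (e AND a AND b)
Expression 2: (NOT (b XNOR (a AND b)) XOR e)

Yes, they are equivalent — the two output columns agree on all 8 assignments:
e | a | b | Expression 1 | Expression 2
---------------------------------------
0 | 0 | 0 | 0 | 0
0 | 0 | 1 | 1 | 1
0 | 1 | 0 | 0 | 0
0 | 1 | 1 | 0 | 0
1 | 0 | 0 | 1 | 1
1 | 0 | 1 | 0 | 0
1 | 1 | 0 | 1 | 1
1 | 1 | 1 | 1 | 1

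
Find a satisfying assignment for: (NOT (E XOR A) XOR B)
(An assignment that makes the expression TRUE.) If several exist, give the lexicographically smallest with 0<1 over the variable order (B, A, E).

B=0, A=0, E=0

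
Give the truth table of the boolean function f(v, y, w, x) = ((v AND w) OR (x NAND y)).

v | y | w | x | Output
----------------------
0 | 0 | 0 | 0 | 1
0 | 0 | 0 | 1 | 1
0 | 0 | 1 | 0 | 1
0 | 0 | 1 | 1 | 1
0 | 1 | 0 | 0 | 1
0 | 1 | 0 | 1 | 0
0 | 1 | 1 | 0 | 1
0 | 1 | 1 | 1 | 0
1 | 0 | 0 | 0 | 1
1 | 0 | 0 | 1 | 1
1 | 0 | 1 | 0 | 1
1 | 0 | 1 | 1 | 1
1 | 1 | 0 | 0 | 1
1 | 1 | 0 | 1 | 0
1 | 1 | 1 | 0 | 1
1 | 1 | 1 | 1 | 1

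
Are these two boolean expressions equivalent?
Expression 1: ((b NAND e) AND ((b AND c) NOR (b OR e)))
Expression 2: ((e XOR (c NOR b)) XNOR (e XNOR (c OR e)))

No. Counterexample: with c=0, b=1, e=1, Expression 1 = 0 but Expression 2 = 1.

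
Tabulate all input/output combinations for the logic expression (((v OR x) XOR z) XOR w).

x | v | z | w | Output
----------------------
0 | 0 | 0 | 0 | 0
0 | 0 | 0 | 1 | 1
0 | 0 | 1 | 0 | 1
0 | 0 | 1 | 1 | 0
0 | 1 | 0 | 0 | 1
0 | 1 | 0 | 1 | 0
0 | 1 | 1 | 0 | 0
0 | 1 | 1 | 1 | 1
1 | 0 | 0 | 0 | 1
1 | 0 | 0 | 1 | 0
1 | 0 | 1 | 0 | 0
1 | 0 | 1 | 1 | 1
1 | 1 | 0 | 0 | 1
1 | 1 | 0 | 1 | 0
1 | 1 | 1 | 0 | 0
1 | 1 | 1 | 1 | 1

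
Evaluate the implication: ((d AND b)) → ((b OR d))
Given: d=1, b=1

Antecedent ((d AND b)) = 1; consequent ((b OR d)) = 1.
1 → 1 = 1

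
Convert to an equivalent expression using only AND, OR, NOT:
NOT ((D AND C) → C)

(D AND C) AND NOT C
(Negated implication: NOT(A → B) = A AND NOT B)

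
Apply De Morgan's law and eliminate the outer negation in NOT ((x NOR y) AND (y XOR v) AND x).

NOT (x NOR y) OR NOT (y XOR v) OR NOT x
De Morgan's: NOT(AND of terms) = OR of negations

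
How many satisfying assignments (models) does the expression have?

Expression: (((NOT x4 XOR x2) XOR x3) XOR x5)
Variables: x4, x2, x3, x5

Satisfying assignments: (0,0,0,0), (0,0,1,1), (0,1,0,1), (0,1,1,0), (1,0,0,1), (1,0,1,0), (1,1,0,0), (1,1,1,1)
Count: 8 out of 16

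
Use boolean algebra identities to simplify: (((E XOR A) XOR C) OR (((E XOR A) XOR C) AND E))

By absorption (E OR (E AND v) = E):
= ((E XOR A) XOR C)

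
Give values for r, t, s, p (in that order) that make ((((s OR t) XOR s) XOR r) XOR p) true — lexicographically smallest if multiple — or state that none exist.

r=0, t=0, s=0, p=1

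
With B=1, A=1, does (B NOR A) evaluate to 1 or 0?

Substituting: (1 NOR 1)
= 0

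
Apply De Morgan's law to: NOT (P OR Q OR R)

NOT P AND NOT Q AND NOT R
De Morgan's: NOT(OR of terms) = AND of negations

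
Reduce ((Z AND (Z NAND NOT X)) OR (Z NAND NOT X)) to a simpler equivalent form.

By absorption (E OR (E AND v) = E):
= (Z NAND NOT X)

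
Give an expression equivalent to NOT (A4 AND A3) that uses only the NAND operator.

(((A4 NAND A3) NAND (A4 NAND A3)) NAND ((A4 NAND A3) NAND (A4 NAND A3)))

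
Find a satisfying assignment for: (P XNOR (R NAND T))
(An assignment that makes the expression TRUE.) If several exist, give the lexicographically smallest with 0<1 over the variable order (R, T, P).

R=0, T=0, P=1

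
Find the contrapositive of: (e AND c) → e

Contrapositive: NOT e → NOT (e AND c)
Note: A statement and its contrapositive are logically equivalent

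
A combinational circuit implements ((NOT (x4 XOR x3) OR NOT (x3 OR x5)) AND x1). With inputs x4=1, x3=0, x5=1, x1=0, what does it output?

Substituting: ((NOT (1 XOR 0) OR NOT (0 OR 1)) AND 0)
= 0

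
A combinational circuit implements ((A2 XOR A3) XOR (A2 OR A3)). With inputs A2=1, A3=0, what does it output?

Substituting: ((1 XOR 0) XOR (1 OR 0))
= 0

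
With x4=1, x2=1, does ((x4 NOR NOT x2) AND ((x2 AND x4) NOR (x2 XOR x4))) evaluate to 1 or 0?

Substituting: ((1 NOR NOT 1) AND ((1 AND 1) NOR (1 XOR 1)))
= 0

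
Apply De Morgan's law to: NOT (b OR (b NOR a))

NOT b AND NOT (b NOR a)
De Morgan's: NOT(OR of terms) = AND of negations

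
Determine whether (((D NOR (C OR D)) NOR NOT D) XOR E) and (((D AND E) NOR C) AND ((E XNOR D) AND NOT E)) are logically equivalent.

No. Counterexample: with C=0, E=0, D=0, Expression 1 = 0 but Expression 2 = 1.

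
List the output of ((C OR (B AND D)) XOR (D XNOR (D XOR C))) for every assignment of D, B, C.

D | B | C | Output
------------------
0 | 0 | 0 | 1
0 | 0 | 1 | 1
0 | 1 | 0 | 1
0 | 1 | 1 | 1
1 | 0 | 0 | 1
1 | 0 | 1 | 1
1 | 1 | 0 | 0
1 | 1 | 1 | 1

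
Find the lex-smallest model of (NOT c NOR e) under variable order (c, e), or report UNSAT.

c=1, e=0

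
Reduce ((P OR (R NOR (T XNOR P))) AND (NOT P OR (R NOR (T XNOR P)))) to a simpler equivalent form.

By distribution ((E OR v) AND (E OR NOT v) = E):
= (R NOR (T XNOR P))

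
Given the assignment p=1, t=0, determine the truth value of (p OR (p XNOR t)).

Substituting: (1 OR (1 XNOR 0))
= 1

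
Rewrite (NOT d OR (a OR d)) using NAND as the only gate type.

(((d NAND d) NAND (d NAND d)) NAND (((a NAND a) NAND (d NAND d)) NAND ((a NAND a) NAND (d NAND d))))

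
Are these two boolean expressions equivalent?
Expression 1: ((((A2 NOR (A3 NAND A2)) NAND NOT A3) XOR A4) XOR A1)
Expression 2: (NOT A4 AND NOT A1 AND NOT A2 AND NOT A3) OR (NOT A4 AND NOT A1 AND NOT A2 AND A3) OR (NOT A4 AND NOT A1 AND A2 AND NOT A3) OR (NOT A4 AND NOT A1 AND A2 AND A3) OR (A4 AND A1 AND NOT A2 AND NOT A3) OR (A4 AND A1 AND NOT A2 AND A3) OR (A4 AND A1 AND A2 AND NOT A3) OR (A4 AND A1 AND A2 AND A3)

Yes, they are equivalent — the two output columns agree on all 16 assignments:
A4 | A1 | A2 | A3 | Expression 1 | Expression 2
-----------------------------------------------
0 | 0 | 0 | 0 | 1 | 1
0 | 0 | 0 | 1 | 1 | 1
0 | 0 | 1 | 0 | 1 | 1
0 | 0 | 1 | 1 | 1 | 1
0 | 1 | 0 | 0 | 0 | 0
0 | 1 | 0 | 1 | 0 | 0
0 | 1 | 1 | 0 | 0 | 0
0 | 1 | 1 | 1 | 0 | 0
1 | 0 | 0 | 0 | 0 | 0
1 | 0 | 0 | 1 | 0 | 0
1 | 0 | 1 | 0 | 0 | 0
1 | 0 | 1 | 1 | 0 | 0
1 | 1 | 0 | 0 | 1 | 1
1 | 1 | 0 | 1 | 1 | 1
1 | 1 | 1 | 0 | 1 | 1
1 | 1 | 1 | 1 | 1 | 1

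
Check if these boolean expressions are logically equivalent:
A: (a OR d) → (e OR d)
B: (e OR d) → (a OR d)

No, Converse is not equivalent to original (counterexample: a=0, e=1, d=0)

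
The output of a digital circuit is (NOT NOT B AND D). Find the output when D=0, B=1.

Substituting: (NOT NOT 1 AND 0)
= 0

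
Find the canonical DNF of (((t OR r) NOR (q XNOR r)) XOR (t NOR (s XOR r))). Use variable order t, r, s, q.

(NOT t AND NOT r AND NOT s AND NOT q) OR (NOT t AND NOT r AND s AND q) OR (NOT t AND r AND s AND NOT q) OR (NOT t AND r AND s AND q)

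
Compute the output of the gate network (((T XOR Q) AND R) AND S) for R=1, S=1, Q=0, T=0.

Substituting: (((0 XOR 0) AND 1) AND 1)
= 0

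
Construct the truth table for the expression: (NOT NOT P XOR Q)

P | Q | Output
--------------
0 | 0 | 0
0 | 1 | 1
1 | 0 | 1
1 | 1 | 0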